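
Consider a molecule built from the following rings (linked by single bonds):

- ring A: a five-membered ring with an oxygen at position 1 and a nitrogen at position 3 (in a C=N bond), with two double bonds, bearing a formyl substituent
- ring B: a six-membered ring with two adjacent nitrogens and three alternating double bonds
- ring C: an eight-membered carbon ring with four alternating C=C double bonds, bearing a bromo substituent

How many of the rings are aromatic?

Ring A has a continuous p-orbital overlap around the ring; 2 ring double bonds (4 π electrons) plus a heteroatom lone pair (2) give 6 π electrons. 6 = 4(1)+2, so ring A is aromatic (oxazole).
Ring B has a continuous p-orbital overlap around the ring; 3 ring double bonds give 6 π electrons. That satisfies 4n+2 with n=1, so ring B is aromatic (pyridazine).
Ring C has only sp² ring atoms; a planar conformation would have a fully conjugated π system of 8 electrons. But 8 = 4(2), which is 4n not 4n+2, so ring C is not aromatic (cyclooctatetraene) — cyclooctatetraene distorts into a non-planar tub to avoid antiaromaticity.
Aromatic: A, B. Total: 2.

2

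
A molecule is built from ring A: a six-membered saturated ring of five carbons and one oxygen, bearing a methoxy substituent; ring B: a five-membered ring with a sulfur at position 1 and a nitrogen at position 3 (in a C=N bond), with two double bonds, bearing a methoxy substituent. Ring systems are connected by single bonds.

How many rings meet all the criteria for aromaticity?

Ring A has only sp³ atoms, so it is not fully conjugated — not aromatic (tetrahydropyran).
Ring B is fully conjugated (every ring atom contributes a p orbital); 2 ring double bonds (4 π electrons) plus a heteroatom lone pair (2) give 6 π electrons. Since 6 = 4n+2 (n=1), ring B is aromatic (thiazole).
Aromatic: B. Total: 1.

1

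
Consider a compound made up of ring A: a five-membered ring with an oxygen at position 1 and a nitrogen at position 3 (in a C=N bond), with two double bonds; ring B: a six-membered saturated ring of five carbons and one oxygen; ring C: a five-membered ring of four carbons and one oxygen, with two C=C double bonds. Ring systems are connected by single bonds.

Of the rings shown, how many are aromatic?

Ring A has a continuous p-orbital overlap around the ring; 2 ring double bonds (4 π electrons) plus a heteroatom lone pair (2) give 6 π electrons. That satisfies 4n+2 with n=1, so ring A is aromatic (oxazole).
Ring B has only sp³ atoms, so it is not fully conjugated — not aromatic (tetrahydropyran).
Ring C has a continuous p-orbital overlap around the ring; 2 ring double bonds (4 π electrons) plus a heteroatom lone pair (2) give 6 π electrons. 6 = 4(1)+2, so ring C is aromatic (furan).
Aromatic: A, C. Total: 2.

2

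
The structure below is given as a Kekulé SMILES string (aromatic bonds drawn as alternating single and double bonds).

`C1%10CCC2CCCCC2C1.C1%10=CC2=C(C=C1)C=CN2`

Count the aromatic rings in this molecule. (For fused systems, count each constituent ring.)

2

The SMILES encodes two fused six-membered saturated carbon rings; a six-membered carbon ring with three alternating C=C double bonds, fused to a five-membered ring containing one N–H nitrogen and two C=C double bonds.
The 6-membered ring has only sp³ atoms, so it is not fully conjugated — not aromatic (cyclohexane ring).
The second 6-membered ring has only sp³ atoms, so it is not fully conjugated — not aromatic (cyclohexane ring).
The fused 6/5-membered bicyclic (with one N–H) is a single π system with 9 sp² atoms and 10 π electrons from ring double bonds plus a heteroatom lone pair. 10 = 4(2)+2, so the system is aromatic and both rings count as aromatic (indole).
2 of the 4 rings are aromatic. Total: 2.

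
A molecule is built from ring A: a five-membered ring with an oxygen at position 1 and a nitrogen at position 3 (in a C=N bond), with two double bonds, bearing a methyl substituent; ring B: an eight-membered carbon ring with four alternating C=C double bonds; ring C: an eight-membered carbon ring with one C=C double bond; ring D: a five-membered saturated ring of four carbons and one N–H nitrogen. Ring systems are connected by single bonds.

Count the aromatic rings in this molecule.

Ring A is fully conjugated (every ring atom contributes a p orbital); 2 ring double bonds (4 π electrons) plus a heteroatom lone pair (2) give 6 π electrons. Since 6 = 4n+2 (n=1), ring A is aromatic (oxazole).
Ring B has only sp² ring atoms; a planar conformation would have a fully conjugated π system of 8 electrons. But 8 = 4(2), which is 4n not 4n+2, so ring B is not aromatic (cyclooctatetraene) — cyclooctatetraene distorts into a non-planar tub to avoid antiaromaticity.
Ring C has six sp³ carbons, so it is not fully conjugated — not aromatic (cyclooctene).
Ring D has only sp³ atoms, so it is not fully conjugated — not aromatic (pyrrolidine).
Aromatic: A. Total: 1.

1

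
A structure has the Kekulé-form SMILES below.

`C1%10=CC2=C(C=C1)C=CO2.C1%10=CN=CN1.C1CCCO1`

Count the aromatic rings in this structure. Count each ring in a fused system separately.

The SMILES encodes a six-membered carbon ring with three alternating C=C double bonds, fused to a five-membered ring containing one oxygen and two C=C double bonds; a five-membered ring with nitrogens at positions 1 and 3 (one bearing H, one in a C=N bond) and two double bonds; a five-membered saturated ring of four carbons and one oxygen.
The fused 6/5-membered bicyclic (with one oxygen) is a single π system with 9 sp² atoms and 10 π electrons from ring double bonds plus a heteroatom lone pair. 10 = 4(2)+2, so the system is aromatic and both rings count as aromatic (benzofuran).
The 5-membered ring with two nitrogens (one N–H, one =N–) is fully conjugated (every ring atom contributes a p orbital); 2 ring double bonds (4 π electrons) plus a heteroatom lone pair (2) give 6 π electrons. That satisfies 4n+2 with n=1, so it is aromatic (imidazole).
The 5-membered ring with one oxygen has only sp³ atoms, so it is not fully conjugated — not aromatic (tetrahydrofuran).
3 of the 4 rings are aromatic. Total: 3.

3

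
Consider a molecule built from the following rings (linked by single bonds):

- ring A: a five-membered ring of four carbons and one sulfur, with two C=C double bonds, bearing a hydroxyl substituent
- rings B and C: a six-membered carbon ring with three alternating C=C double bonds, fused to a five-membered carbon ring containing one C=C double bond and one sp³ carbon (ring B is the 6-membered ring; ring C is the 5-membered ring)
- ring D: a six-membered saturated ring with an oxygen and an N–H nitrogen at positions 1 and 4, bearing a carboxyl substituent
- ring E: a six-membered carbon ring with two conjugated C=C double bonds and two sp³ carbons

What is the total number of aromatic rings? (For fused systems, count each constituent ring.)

2

Ring A is planar and fully conjugated; 2 ring double bonds (4 π electrons) plus a heteroatom lone pair (2) give 6 π electrons. 6 = 4(1)+2, so ring A is aromatic (thiophene).
Ring B is fully conjugated (every ring atom contributes a p orbital); 3 ring double bonds give 6 π electrons. Since 6 = 4n+2 (n=1), ring B is aromatic (benzene ring).
Ring C has one sp³ carbon, so it is not fully conjugated — not aromatic (cyclopentene ring).
Ring D has only sp³ atoms, so it is not fully conjugated — not aromatic (morpholine).
Ring E has two sp³ carbons, so it is not fully conjugated — not aromatic (1,3-cyclohexadiene).
Aromatic: A, B. Total: 2.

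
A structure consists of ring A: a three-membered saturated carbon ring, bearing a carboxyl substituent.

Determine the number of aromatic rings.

Ring A has only sp³ atoms, so it is not fully conjugated — not aromatic (cyclopropane).

0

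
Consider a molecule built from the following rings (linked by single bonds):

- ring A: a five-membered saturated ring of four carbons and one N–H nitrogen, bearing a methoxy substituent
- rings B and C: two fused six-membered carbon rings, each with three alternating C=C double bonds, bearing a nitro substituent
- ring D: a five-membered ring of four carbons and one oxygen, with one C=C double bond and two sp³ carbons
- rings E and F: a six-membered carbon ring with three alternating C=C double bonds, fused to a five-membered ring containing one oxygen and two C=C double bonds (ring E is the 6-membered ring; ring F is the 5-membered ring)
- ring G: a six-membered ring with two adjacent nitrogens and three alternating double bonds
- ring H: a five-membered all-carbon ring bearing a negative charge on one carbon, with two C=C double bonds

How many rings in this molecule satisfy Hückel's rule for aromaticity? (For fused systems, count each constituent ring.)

6

Ring A has only sp³ atoms, so it is not fully conjugated — not aromatic (pyrrolidine).
Rings B and C form a fused bicyclic system with 10 sp² atoms and 10 π electrons from ring double bonds. 10 = 4(2)+2, so the system is aromatic and both rings count as aromatic (naphthalene).
Ring D has two sp³ carbons, so it is not fully conjugated — not aromatic (2,3-dihydrofuran).
Rings E and F form a fused bicyclic system (with one oxygen) with 9 sp² atoms and 10 π electrons from ring double bonds plus a heteroatom lone pair. 10 = 4(2)+2, so the system is aromatic and both rings count as aromatic (benzofuran).
Ring G has a continuous p-orbital overlap around the ring; 3 ring double bonds give 6 π electrons. Since 6 = 4n+2 (n=1), ring G is aromatic (pyridazine).
Ring H has a continuous p-orbital overlap around the ring; 2 ring double bonds (4 π electrons) plus the carbanion lone pair (2) give 6 π electrons. That satisfies 4n+2 with n=1, so ring H is aromatic (cyclopentadienyl anion).
Aromatic: B, C, E, F, G, H. Total: 6.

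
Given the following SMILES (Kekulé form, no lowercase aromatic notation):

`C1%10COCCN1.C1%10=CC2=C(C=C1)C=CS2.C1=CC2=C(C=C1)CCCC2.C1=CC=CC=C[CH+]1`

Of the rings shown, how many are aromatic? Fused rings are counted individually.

4

The SMILES encodes a six-membered saturated ring with an oxygen and an N–H nitrogen at positions 1 and 4; a six-membered carbon ring with three alternating C=C double bonds, fused to a five-membered ring containing one sulfur and two C=C double bonds; a six-membered carbon ring with three alternating C=C double bonds, fused to a saturated six-membered carbon ring; a seven-membered all-carbon ring bearing a positive charge on one carbon, with three C=C double bonds.
The 6-membered ring with one oxygen and one N–H (1,4) has only sp³ atoms, so it is not fully conjugated — not aromatic (morpholine).
The fused 6/5-membered bicyclic (with one sulfur) is a single π system with 9 sp² atoms and 10 π electrons from ring double bonds plus a heteroatom lone pair. 10 = 4(2)+2, so the system is aromatic and both rings count as aromatic (benzothiophene).
The 6-membered ring has a continuous p-orbital overlap around the ring; 3 ring double bonds give 6 π electrons. Since 6 = 4n+2 (n=1), it is aromatic (benzene ring).
The second 6-membered ring has four sp³ carbons, so it is not fully conjugated — not aromatic (cyclohexane ring).
The 7-membered ring has a continuous p-orbital overlap around the ring; 3 ring double bonds (6 π electrons) plus the carbocation's empty p orbital (0, but keeps the ring conjugated) give 6 π electrons. Since 6 = 4n+2 (n=1), it is aromatic (tropylium cation).
4 of the 6 rings are aromatic. Total: 4.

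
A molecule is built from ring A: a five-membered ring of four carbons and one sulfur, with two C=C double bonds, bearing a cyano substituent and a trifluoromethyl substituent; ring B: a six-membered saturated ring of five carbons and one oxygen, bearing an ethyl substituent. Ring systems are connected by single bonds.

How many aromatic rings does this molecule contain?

1

Ring A is fully conjugated (every ring atom contributes a p orbital); 2 ring double bonds (4 π electrons) plus a heteroatom lone pair (2) give 6 π electrons. Since 6 = 4n+2 (n=1), ring A is aromatic (thiophene).
Ring B has only sp³ atoms, so it is not fully conjugated — not aromatic (tetrahydropyran).
Aromatic: A. Total: 1.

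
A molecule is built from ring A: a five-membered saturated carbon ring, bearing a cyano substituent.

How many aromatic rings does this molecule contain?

Ring A has only sp³ atoms, so it is not fully conjugated — not aromatic (cyclopentane).

0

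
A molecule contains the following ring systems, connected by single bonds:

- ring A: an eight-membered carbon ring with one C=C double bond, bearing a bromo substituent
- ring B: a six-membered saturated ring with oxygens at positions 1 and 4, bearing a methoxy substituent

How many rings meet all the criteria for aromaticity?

0

Ring A has six sp³ carbons, so it is not fully conjugated — not aromatic (cyclooctene).
Ring B has only sp³ atoms, so it is not fully conjugated — not aromatic (1,4-dioxane).
No ring is aromatic. Total: 0.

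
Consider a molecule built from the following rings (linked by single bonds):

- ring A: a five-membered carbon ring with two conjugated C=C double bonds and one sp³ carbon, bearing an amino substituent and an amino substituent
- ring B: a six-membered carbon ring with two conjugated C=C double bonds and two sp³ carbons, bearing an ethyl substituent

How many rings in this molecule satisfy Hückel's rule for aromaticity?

Ring A has one sp³ carbon, so it is not fully conjugated — not aromatic (cyclopentadiene).
Ring B has two sp³ carbons, so it is not fully conjugated — not aromatic (1,3-cyclohexadiene).
No ring is aromatic. Total: 0.

0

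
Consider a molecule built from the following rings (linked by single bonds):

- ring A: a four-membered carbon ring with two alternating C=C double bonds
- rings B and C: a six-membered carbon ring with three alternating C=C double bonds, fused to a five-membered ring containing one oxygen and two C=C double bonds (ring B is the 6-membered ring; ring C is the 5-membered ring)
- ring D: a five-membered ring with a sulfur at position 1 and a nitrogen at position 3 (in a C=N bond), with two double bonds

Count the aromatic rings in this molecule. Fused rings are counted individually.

3

Ring A has only sp² ring atoms; a planar conformation would have a fully conjugated π system of 4 electrons. But 4 = 4(1), which is 4n not 4n+2, so ring A is not aromatic (cyclobutadiene) — cyclobutadiene is antiaromatic and distorts to a rectangle.
Rings B and C form a fused bicyclic system (with one oxygen) with 9 sp² atoms and 10 π electrons from ring double bonds plus a heteroatom lone pair. 10 = 4(2)+2, so the system is aromatic and both rings count as aromatic (benzofuran).
Ring D is planar and fully conjugated; 2 ring double bonds (4 π electrons) plus a heteroatom lone pair (2) give 6 π electrons. That satisfies 4n+2 with n=1, so ring D is aromatic (thiazole).
Aromatic: B, C, D. Total: 3.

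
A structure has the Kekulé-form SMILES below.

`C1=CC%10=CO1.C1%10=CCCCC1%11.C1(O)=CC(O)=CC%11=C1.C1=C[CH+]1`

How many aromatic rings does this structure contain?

The SMILES encodes a five-membered ring of four carbons and one oxygen, with two C=C double bonds; a six-membered carbon ring with one C=C double bond; a six-membered carbon ring with three alternating C=C double bonds; a three-membered all-carbon ring bearing a positive charge on one carbon, with one C=C double bond.
The 5-membered ring with one oxygen is planar and fully conjugated; 2 ring double bonds (4 π electrons) plus a heteroatom lone pair (2) give 6 π electrons. 6 = 4(1)+2, so it is aromatic (furan).
The 6-membered ring has four sp³ carbons, so it is not fully conjugated — not aromatic (cyclohexene).
The second 6-membered ring is planar and fully conjugated; 3 ring double bonds give 6 π electrons. That satisfies 4n+2 with n=1, so it is aromatic (benzene).
The 3-membered ring is fully conjugated (every ring atom contributes a p orbital); 1 ring double bond (2 π electrons) plus the carbocation's empty p orbital (0, but keeps the ring conjugated) give 2 π electrons. That satisfies 4n+2 with n=0, so it is aromatic (cyclopropenyl cation).
3 of the 4 rings are aromatic. Total: 3.

3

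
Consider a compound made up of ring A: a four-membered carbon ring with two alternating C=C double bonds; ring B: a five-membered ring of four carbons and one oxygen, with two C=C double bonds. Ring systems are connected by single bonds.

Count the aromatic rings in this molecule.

Ring A has only sp² ring atoms; a planar conformation would have a fully conjugated π system of 4 electrons. But 4 = 4(1), which is 4n not 4n+2, so ring A is not aromatic (cyclobutadiene) — cyclobutadiene is antiaromatic and distorts to a rectangle.
Ring B is fully conjugated (every ring atom contributes a p orbital); 2 ring double bonds (4 π electrons) plus a heteroatom lone pair (2) give 6 π electrons. 6 = 4(1)+2, so ring B is aromatic (furan).
Aromatic: B. Total: 1.

1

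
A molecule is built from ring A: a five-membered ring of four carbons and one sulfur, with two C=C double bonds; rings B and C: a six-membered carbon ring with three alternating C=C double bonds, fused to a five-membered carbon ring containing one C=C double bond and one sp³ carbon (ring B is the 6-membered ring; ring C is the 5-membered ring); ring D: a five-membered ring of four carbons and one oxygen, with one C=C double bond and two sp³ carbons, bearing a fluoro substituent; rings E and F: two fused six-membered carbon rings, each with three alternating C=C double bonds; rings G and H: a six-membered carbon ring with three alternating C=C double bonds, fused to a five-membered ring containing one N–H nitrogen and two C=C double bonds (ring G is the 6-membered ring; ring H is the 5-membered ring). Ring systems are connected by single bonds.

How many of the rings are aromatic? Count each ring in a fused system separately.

6

Ring A is planar and fully conjugated; 2 ring double bonds (4 π electrons) plus a heteroatom lone pair (2) give 6 π electrons. That satisfies 4n+2 with n=1, so ring A is aromatic (thiophene).
Ring B has a continuous p-orbital overlap around the ring; 3 ring double bonds give 6 π electrons. Since 6 = 4n+2 (n=1), ring B is aromatic (benzene ring).
Ring C has one sp³ carbon, so it is not fully conjugated — not aromatic (cyclopentene ring).
Ring D has two sp³ carbons, so it is not fully conjugated — not aromatic (2,3-dihydrofuran).
Rings E and F form a fused bicyclic system with 10 sp² atoms and 10 π electrons from ring double bonds. 10 = 4(2)+2, so the system is aromatic and both rings count as aromatic (naphthalene).
Rings G and H form a fused bicyclic system (with one N–H) with 9 sp² atoms and 10 π electrons from ring double bonds plus a heteroatom lone pair. 10 = 4(2)+2, so the system is aromatic and both rings count as aromatic (indole).
Aromatic: A, B, E, F, G, H. Total: 6.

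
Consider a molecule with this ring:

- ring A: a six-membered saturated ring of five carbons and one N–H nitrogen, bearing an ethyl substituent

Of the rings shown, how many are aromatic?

Ring A has only sp³ atoms, so it is not fully conjugated — not aromatic (piperidine).

0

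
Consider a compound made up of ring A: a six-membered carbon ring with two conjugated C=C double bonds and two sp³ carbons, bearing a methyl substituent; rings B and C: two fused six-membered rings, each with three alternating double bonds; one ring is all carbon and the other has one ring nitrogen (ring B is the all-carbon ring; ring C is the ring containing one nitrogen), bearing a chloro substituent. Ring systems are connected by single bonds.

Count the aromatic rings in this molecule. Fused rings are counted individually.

2

Ring A has two sp³ carbons, so it is not fully conjugated — not aromatic (1,3-cyclohexadiene).
Rings B and C form a fused bicyclic system (with one nitrogen) with 10 sp² atoms and 10 π electrons from ring double bonds. 10 = 4(2)+2, so the system is aromatic and both rings count as aromatic (quinoline).
Aromatic: B, C. Total: 2.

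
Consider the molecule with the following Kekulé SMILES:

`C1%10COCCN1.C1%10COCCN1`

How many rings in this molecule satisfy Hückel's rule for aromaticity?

The SMILES encodes a six-membered saturated ring with an oxygen and an N–H nitrogen at positions 1 and 4; a six-membered saturated ring with an oxygen and an N–H nitrogen at positions 1 and 4.
The 6-membered ring with one oxygen and one N–H (1,4) has only sp³ atoms, so it is not fully conjugated — not aromatic (morpholine).
The second 6-membered ring with one oxygen and one N–H (1,4) has only sp³ atoms, so it is not fully conjugated — not aromatic (morpholine).
None of the rings are aromatic. Total: 0.

0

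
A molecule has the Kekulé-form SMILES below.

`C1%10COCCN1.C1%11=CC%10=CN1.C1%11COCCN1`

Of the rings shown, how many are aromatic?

1

The SMILES encodes a six-membered saturated ring with an oxygen and an N–H nitrogen at positions 1 and 4; a five-membered ring of four carbons and one nitrogen bearing a hydrogen, with two C=C double bonds; a six-membered saturated ring with an oxygen and an N–H nitrogen at positions 1 and 4.
The 6-membered ring with one oxygen and one N–H (1,4) has only sp³ atoms, so it is not fully conjugated — not aromatic (morpholine).
The 5-membered ring with one N–H has a continuous p-orbital overlap around the ring; 2 ring double bonds (4 π electrons) plus a heteroatom lone pair (2) give 6 π electrons. 6 = 4(1)+2, so it is aromatic (pyrrole).
The second 6-membered ring with one oxygen and one N–H (1,4) has only sp³ atoms, so it is not fully conjugated — not aromatic (morpholine).
1 of the 3 rings is aromatic. Total: 1.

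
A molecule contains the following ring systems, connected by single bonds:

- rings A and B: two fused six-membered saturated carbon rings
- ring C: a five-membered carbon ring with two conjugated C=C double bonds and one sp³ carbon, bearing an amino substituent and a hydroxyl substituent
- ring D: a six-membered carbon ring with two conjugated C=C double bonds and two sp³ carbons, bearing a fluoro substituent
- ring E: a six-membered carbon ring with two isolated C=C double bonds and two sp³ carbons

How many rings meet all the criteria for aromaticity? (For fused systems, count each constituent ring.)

0

Ring A has only sp³ atoms, so it is not fully conjugated — not aromatic (cyclohexane ring).
Ring B has only sp³ atoms, so it is not fully conjugated — not aromatic (cyclohexane ring).
Ring C has one sp³ carbon, so it is not fully conjugated — not aromatic (cyclopentadiene).
Ring D has two sp³ carbons, so it is not fully conjugated — not aromatic (1,3-cyclohexadiene).
Ring E has two sp³ carbons, so it is not fully conjugated — not aromatic (1,4-cyclohexadiene).
No ring is aromatic. Total: 0.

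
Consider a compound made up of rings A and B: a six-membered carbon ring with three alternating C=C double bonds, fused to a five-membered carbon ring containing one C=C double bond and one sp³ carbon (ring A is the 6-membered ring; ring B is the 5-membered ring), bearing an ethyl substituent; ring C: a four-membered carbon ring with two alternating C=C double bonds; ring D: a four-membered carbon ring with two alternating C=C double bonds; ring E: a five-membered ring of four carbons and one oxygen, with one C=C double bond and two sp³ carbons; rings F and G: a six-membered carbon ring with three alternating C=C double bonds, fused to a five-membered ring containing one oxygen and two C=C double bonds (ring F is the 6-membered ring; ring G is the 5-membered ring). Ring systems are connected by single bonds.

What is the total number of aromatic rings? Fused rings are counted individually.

Ring A is planar and fully conjugated; 3 ring double bonds give 6 π electrons. That satisfies 4n+2 with n=1, so ring A is aromatic (benzene ring).
Ring B has one sp³ carbon, so it is not fully conjugated — not aromatic (cyclopentene ring).
Ring C has only sp² ring atoms; a planar conformation would have a fully conjugated π system of 4 electrons. But 4 = 4(1), which is 4n not 4n+2, so ring C is not aromatic (cyclobutadiene) — cyclobutadiene is antiaromatic and distorts to a rectangle.
Ring D has only sp² ring atoms; a planar conformation would have a fully conjugated π system of 4 electrons. But 4 = 4(1), which is 4n not 4n+2, so ring D is not aromatic (cyclobutadiene) — cyclobutadiene is antiaromatic and distorts to a rectangle.
Ring E has two sp³ carbons, so it is not fully conjugated — not aromatic (2,3-dihydrofuran).
Rings F and G form a fused bicyclic system (with one oxygen) with 9 sp² atoms and 10 π electrons from ring double bonds plus a heteroatom lone pair. 10 = 4(2)+2, so the system is aromatic and both rings count as aromatic (benzofuran).
Aromatic: A, F, G. Total: 3.

3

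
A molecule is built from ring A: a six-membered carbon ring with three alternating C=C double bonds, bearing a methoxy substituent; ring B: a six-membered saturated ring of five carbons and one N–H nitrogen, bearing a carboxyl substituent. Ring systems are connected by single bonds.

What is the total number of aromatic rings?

Ring A has a continuous p-orbital overlap around the ring; 3 ring double bonds give 6 π electrons. Since 6 = 4n+2 (n=1), ring A is aromatic (benzene).
Ring B has only sp³ atoms, so it is not fully conjugated — not aromatic (piperidine).
Aromatic: A. Total: 1.

1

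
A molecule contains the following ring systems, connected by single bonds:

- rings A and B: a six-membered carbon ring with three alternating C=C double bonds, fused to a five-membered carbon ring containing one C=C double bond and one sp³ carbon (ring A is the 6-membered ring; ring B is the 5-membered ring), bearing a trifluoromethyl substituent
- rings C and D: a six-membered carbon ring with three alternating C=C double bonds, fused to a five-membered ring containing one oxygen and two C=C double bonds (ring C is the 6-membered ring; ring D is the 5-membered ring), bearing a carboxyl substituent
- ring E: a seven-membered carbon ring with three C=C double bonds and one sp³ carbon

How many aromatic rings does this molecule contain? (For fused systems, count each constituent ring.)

Ring A is fully conjugated (every ring atom contributes a p orbital); 3 ring double bonds give 6 π electrons. 6 = 4(1)+2, so ring A is aromatic (benzene ring).
Ring B has one sp³ carbon, so it is not fully conjugated — not aromatic (cyclopentene ring).
Rings C and D form a fused bicyclic system (with one oxygen) with 9 sp² atoms and 10 π electrons from ring double bonds plus a heteroatom lone pair. 10 = 4(2)+2, so the system is aromatic and both rings count as aromatic (benzofuran).
Ring E has one sp³ carbon, so it is not fully conjugated — not aromatic (cycloheptatriene).
Aromatic: A, C, D. Total: 3.

3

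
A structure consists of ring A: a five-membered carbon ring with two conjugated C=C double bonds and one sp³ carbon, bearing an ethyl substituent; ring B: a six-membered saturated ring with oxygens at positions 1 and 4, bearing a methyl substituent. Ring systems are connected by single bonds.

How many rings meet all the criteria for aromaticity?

Ring A has one sp³ carbon, so it is not fully conjugated — not aromatic (cyclopentadiene).
Ring B has only sp³ atoms, so it is not fully conjugated — not aromatic (1,4-dioxane).
No ring is aromatic. Total: 0.

0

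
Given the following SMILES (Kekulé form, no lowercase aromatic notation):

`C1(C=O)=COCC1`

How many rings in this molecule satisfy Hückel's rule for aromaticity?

0

The SMILES encodes a five-membered ring of four carbons and one oxygen, with one C=C double bond and two sp³ carbons.
The 5-membered ring with one oxygen has two sp³ carbons, so it is not fully conjugated — not aromatic (2,3-dihydrofuran).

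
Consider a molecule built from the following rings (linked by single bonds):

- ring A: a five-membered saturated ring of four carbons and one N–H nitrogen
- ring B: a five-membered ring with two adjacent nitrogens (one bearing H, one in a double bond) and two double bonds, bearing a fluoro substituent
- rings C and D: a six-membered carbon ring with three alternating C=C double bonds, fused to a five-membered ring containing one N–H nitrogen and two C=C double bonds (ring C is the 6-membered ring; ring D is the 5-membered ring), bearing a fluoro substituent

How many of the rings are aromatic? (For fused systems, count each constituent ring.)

3

Ring A has only sp³ atoms, so it is not fully conjugated — not aromatic (pyrrolidine).
Ring B has a continuous p-orbital overlap around the ring; 2 ring double bonds (4 π electrons) plus a heteroatom lone pair (2) give 6 π electrons. 6 = 4(1)+2, so ring B is aromatic (pyrazole).
Rings C and D form a fused bicyclic system (with one N–H) with 9 sp² atoms and 10 π electrons from ring double bonds plus a heteroatom lone pair. 10 = 4(2)+2, so the system is aromatic and both rings count as aromatic (indole).
Aromatic: B, C, D. Total: 3.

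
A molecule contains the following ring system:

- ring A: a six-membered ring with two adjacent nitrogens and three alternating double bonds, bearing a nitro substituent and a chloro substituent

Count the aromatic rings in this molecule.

1

Ring A is fully conjugated (every ring atom contributes a p orbital); 3 ring double bonds give 6 π electrons. Since 6 = 4n+2 (n=1), ring A is aromatic (pyridazine).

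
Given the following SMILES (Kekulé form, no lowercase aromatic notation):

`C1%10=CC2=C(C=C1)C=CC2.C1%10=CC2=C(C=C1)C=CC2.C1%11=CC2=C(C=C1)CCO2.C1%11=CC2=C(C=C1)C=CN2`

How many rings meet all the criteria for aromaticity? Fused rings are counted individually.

The SMILES encodes a six-membered carbon ring with three alternating C=C double bonds, fused to a five-membered carbon ring containing one C=C double bond and one sp³ carbon; a six-membered carbon ring with three alternating C=C double bonds, fused to a five-membered carbon ring containing one C=C double bond and one sp³ carbon; a six-membered carbon ring with three alternating C=C double bonds, fused to a five-membered ring containing one oxygen and two sp³ carbons; a six-membered carbon ring with three alternating C=C double bonds, fused to a five-membered ring containing one N–H nitrogen and two C=C double bonds.
The 6-membered ring is planar and fully conjugated; 3 ring double bonds give 6 π electrons. Since 6 = 4n+2 (n=1), it is aromatic (benzene ring).
The 5-membered ring has one sp³ carbon, so it is not fully conjugated — not aromatic (cyclopentene ring).
The second 6-membered ring is fully conjugated (every ring atom contributes a p orbital); 3 ring double bonds give 6 π electrons. 6 = 4(1)+2, so it is aromatic (benzene ring).
The second 5-membered ring has one sp³ carbon, so it is not fully conjugated — not aromatic (cyclopentene ring).
The third 6-membered ring has a continuous p-orbital overlap around the ring; 3 ring double bonds give 6 π electrons. That satisfies 4n+2 with n=1, so it is aromatic (benzene ring).
The 5-membered ring with one oxygen has two sp³ carbons, so it is not fully conjugated — not aromatic (oxolane ring).
The fused 6/5-membered bicyclic (with one N–H) is a single π system with 9 sp² atoms and 10 π electrons from ring double bonds plus a heteroatom lone pair. 10 = 4(2)+2, so the system is aromatic and both rings count as aromatic (indole).
5 of the 8 rings are aromatic. Total: 5.

5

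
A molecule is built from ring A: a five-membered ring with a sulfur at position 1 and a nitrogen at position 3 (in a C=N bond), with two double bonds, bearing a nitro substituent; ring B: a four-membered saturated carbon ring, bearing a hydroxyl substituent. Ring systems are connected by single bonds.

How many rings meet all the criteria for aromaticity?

Ring A has a continuous p-orbital overlap around the ring; 2 ring double bonds (4 π electrons) plus a heteroatom lone pair (2) give 6 π electrons. 6 = 4(1)+2, so ring A is aromatic (thiazole).
Ring B has only sp³ atoms, so it is not fully conjugated — not aromatic (cyclobutane).
Aromatic: A. Total: 1.

1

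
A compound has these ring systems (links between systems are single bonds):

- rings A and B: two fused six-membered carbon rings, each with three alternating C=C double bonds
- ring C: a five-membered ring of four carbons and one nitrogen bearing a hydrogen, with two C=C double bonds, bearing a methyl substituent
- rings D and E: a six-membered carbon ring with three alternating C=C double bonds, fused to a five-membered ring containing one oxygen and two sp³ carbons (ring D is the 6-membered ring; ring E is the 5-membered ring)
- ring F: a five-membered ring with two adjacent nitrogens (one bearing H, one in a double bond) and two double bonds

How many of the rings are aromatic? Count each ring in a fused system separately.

5

Rings A and B form a fused bicyclic system with 10 sp² atoms and 10 π electrons from ring double bonds. 10 = 4(2)+2, so the system is aromatic and both rings count as aromatic (naphthalene).
Ring C is planar and fully conjugated; 2 ring double bonds (4 π electrons) plus a heteroatom lone pair (2) give 6 π electrons. 6 = 4(1)+2, so ring C is aromatic (pyrrole).
Ring D is planar and fully conjugated; 3 ring double bonds give 6 π electrons. Since 6 = 4n+2 (n=1), ring D is aromatic (benzene ring).
Ring E has two sp³ carbons, so it is not fully conjugated — not aromatic (oxolane ring).
Ring F has a continuous p-orbital overlap around the ring; 2 ring double bonds (4 π electrons) plus a heteroatom lone pair (2) give 6 π electrons. 6 = 4(1)+2, so ring F is aromatic (pyrazole).
Aromatic: A, B, C, D, F. Total: 5.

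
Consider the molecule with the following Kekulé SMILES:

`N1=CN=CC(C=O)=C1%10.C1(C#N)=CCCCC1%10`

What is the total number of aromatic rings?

1

The SMILES encodes a six-membered ring with nitrogens at positions 1 and 3 and three alternating double bonds; a six-membered carbon ring with one C=C double bond.
The 6-membered ring with two nitrogens (1,3) is fully conjugated (every ring atom contributes a p orbital); 3 ring double bonds give 6 π electrons. Since 6 = 4n+2 (n=1), it is aromatic (pyrimidine).
The 6-membered ring has four sp³ carbons, so it is not fully conjugated — not aromatic (cyclohexene).
1 of the 2 rings is aromatic. Total: 1.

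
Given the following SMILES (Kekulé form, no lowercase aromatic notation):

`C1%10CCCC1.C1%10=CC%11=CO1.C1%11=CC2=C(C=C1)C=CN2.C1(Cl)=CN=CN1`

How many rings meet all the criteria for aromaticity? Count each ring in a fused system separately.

4

The SMILES encodes a five-membered saturated carbon ring; a five-membered ring of four carbons and one oxygen, with two C=C double bonds; a six-membered carbon ring with three alternating C=C double bonds, fused to a five-membered ring containing one N–H nitrogen and two C=C double bonds; a five-membered ring with nitrogens at positions 1 and 3 (one bearing H, one in a C=N bond) and two double bonds.
The 5-membered ring has only sp³ atoms, so it is not fully conjugated — not aromatic (cyclopentane).
The 5-membered ring with one oxygen is planar and fully conjugated; 2 ring double bonds (4 π electrons) plus a heteroatom lone pair (2) give 6 π electrons. 6 = 4(1)+2, so it is aromatic (furan).
The fused 6/5-membered bicyclic (with one N–H) is a single π system with 9 sp² atoms and 10 π electrons from ring double bonds plus a heteroatom lone pair. 10 = 4(2)+2, so the system is aromatic and both rings count as aromatic (indole).
The 5-membered ring with two nitrogens (one N–H, one =N–) is fully conjugated (every ring atom contributes a p orbital); 2 ring double bonds (4 π electrons) plus a heteroatom lone pair (2) give 6 π electrons. 6 = 4(1)+2, so it is aromatic (imidazole).
4 of the 5 rings are aromatic. Total: 4.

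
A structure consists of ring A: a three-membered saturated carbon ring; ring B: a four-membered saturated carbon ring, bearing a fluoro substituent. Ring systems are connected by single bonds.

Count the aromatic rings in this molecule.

Ring A has only sp³ atoms, so it is not fully conjugated — not aromatic (cyclopropane).
Ring B has only sp³ atoms, so it is not fully conjugated — not aromatic (cyclobutane).
No ring is aromatic. Total: 0.

0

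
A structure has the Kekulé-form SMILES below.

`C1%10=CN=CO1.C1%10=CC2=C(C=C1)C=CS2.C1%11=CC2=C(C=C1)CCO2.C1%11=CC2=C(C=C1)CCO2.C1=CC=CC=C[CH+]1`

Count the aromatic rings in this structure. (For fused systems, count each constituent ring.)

The SMILES encodes a five-membered ring with an oxygen at position 1 and a nitrogen at position 3 (in a C=N bond), with two double bonds; a six-membered carbon ring with three alternating C=C double bonds, fused to a five-membered ring containing one sulfur and two C=C double bonds; a six-membered carbon ring with three alternating C=C double bonds, fused to a five-membered ring containing one oxygen and two sp³ carbons; a six-membered carbon ring with three alternating C=C double bonds, fused to a five-membered ring containing one oxygen and two sp³ carbons; a seven-membered all-carbon ring bearing a positive charge on one carbon, with three C=C double bonds.
The 5-membered ring with one oxygen and one =N– is planar and fully conjugated; 2 ring double bonds (4 π electrons) plus a heteroatom lone pair (2) give 6 π electrons. Since 6 = 4n+2 (n=1), it is aromatic (oxazole).
The fused 6/5-membered bicyclic (with one sulfur) is a single π system with 9 sp² atoms and 10 π electrons from ring double bonds plus a heteroatom lone pair. 10 = 4(2)+2, so the system is aromatic and both rings count as aromatic (benzothiophene).
The 6-membered ring is planar and fully conjugated; 3 ring double bonds give 6 π electrons. That satisfies 4n+2 with n=1, so it is aromatic (benzene ring).
The 5-membered ring with one oxygen has two sp³ carbons, so it is not fully conjugated — not aromatic (oxolane ring).
The second 6-membered ring has a continuous p-orbital overlap around the ring; 3 ring double bonds give 6 π electrons. Since 6 = 4n+2 (n=1), it is aromatic (benzene ring).
The second 5-membered ring with one oxygen has two sp³ carbons, so it is not fully conjugated — not aromatic (oxolane ring).
The 7-membered ring is fully conjugated (every ring atom contributes a p orbital); 3 ring double bonds (6 π electrons) plus the carbocation's empty p orbital (0, but keeps the ring conjugated) give 6 π electrons. That satisfies 4n+2 with n=1, so it is aromatic (tropylium cation).
6 of the 8 rings are aromatic. Total: 6.

6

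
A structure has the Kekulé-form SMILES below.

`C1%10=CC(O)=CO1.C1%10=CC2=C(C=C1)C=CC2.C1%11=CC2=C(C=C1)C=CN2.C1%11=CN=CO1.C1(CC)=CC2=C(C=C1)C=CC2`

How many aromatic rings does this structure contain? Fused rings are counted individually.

6

The SMILES encodes a five-membered ring of four carbons and one oxygen, with two C=C double bonds; a six-membered carbon ring with three alternating C=C double bonds, fused to a five-membered carbon ring containing one C=C double bond and one sp³ carbon; a six-membered carbon ring with three alternating C=C double bonds, fused to a five-membered ring containing one N–H nitrogen and two C=C double bonds; a five-membered ring with an oxygen at position 1 and a nitrogen at position 3 (in a C=N bond), with two double bonds; a six-membered carbon ring with three alternating C=C double bonds, fused to a five-membered carbon ring containing one C=C double bond and one sp³ carbon.
The 5-membered ring with one oxygen has a continuous p-orbital overlap around the ring; 2 ring double bonds (4 π electrons) plus a heteroatom lone pair (2) give 6 π electrons. Since 6 = 4n+2 (n=1), it is aromatic (furan).
The 6-membered ring is fully conjugated (every ring atom contributes a p orbital); 3 ring double bonds give 6 π electrons. Since 6 = 4n+2 (n=1), it is aromatic (benzene ring).
The 5-membered ring has one sp³ carbon, so it is not fully conjugated — not aromatic (cyclopentene ring).
The fused 6/5-membered bicyclic (with one N–H) is a single π system with 9 sp² atoms and 10 π electrons from ring double bonds plus a heteroatom lone pair. 10 = 4(2)+2, so the system is aromatic and both rings count as aromatic (indole).
The 5-membered ring with one oxygen and one =N– is fully conjugated (every ring atom contributes a p orbital); 2 ring double bonds (4 π electrons) plus a heteroatom lone pair (2) give 6 π electrons. Since 6 = 4n+2 (n=1), it is aromatic (oxazole).
The second 6-membered ring is fully conjugated (every ring atom contributes a p orbital); 3 ring double bonds give 6 π electrons. Since 6 = 4n+2 (n=1), it is aromatic (benzene ring).
The second 5-membered ring has one sp³ carbon, so it is not fully conjugated — not aromatic (cyclopentene ring).
6 of the 8 rings are aromatic. Total: 6.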